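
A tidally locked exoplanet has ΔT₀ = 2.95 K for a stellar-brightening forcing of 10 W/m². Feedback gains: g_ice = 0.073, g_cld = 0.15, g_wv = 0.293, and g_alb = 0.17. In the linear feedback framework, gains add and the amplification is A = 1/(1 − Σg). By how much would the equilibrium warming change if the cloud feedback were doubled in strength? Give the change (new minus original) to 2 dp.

Original: g = 0.686, ΔT = 2.95/(1−0.686) = 9.3949 K.
With doubled cloud: g' = 0.836, ΔT' = 2.95/(1−0.836) = 17.9878 K.
Change = 17.9878 − 9.3949 = 8.59 K.

8.59 K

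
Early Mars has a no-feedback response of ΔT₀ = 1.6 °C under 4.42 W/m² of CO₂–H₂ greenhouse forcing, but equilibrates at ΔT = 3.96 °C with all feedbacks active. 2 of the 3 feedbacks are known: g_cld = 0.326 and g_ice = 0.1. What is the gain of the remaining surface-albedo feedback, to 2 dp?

0.17

Amplification A = ΔT/ΔT₀ = 3.96/1.6 = 2.475.
Total gain g = 1 − 1/A = 1 − 1/2.475 = 0.596.
Known gains sum to 0.326 + 0.1 = 0.426.
g_alb = 0.596 − 0.426 = 0.17.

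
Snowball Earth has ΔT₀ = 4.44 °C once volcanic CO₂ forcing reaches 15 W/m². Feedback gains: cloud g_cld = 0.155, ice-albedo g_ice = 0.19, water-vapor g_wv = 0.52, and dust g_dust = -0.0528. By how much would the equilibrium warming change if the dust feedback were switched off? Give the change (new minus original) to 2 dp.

9.25 °C

Original: g = 0.8122, ΔT = 4.44/(1−0.8122) = 23.6422 °C.
Without dust: g' = 0.865, ΔT' = 4.44/(1−0.865) = 32.8889 °C.
Change = 32.8889 − 23.6422 = 9.25 °C.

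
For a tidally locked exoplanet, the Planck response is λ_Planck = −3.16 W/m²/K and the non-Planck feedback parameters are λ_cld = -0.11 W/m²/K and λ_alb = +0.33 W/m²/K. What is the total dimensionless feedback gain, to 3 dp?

0.070

Convert to gains: g_cld = -0.11/3.16 = -0.03481; g_alb = 0.33/3.16 = 0.1044.
Total gain g = 0.06959.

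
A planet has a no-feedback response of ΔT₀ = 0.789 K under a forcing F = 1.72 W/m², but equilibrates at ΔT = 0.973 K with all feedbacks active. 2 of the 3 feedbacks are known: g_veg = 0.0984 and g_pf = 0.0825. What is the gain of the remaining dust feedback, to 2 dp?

0.01

Amplification A = ΔT/ΔT₀ = 0.973/0.789 = 1.233.
Total gain g = 1 − 1/A = 1 − 1/1.233 = 0.189.
Known gains sum to 0.0984 + 0.0825 = 0.1809.
g_dust = 0.189 − 0.1809 = 0.01.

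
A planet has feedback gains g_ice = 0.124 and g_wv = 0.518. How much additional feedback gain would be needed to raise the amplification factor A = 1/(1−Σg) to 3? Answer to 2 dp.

0.02

Current total gain = 0.642.
Target gain for A = 3: g* = 1 − 1/3 = 0.6667.
Additional gain needed = 0.6667 − 0.642 = 0.02.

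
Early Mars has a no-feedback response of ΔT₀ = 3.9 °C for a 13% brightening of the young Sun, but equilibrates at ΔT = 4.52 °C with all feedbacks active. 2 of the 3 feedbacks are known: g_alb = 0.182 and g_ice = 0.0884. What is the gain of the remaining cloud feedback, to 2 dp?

-0.13

Amplification A = ΔT/ΔT₀ = 4.52/3.9 = 1.159.
Total gain g = 1 − 1/A = 1 − 1/1.159 = 0.1372.
Known gains sum to 0.182 + 0.0884 = 0.2704.
g_cld = 0.1372 − 0.2704 = -0.13.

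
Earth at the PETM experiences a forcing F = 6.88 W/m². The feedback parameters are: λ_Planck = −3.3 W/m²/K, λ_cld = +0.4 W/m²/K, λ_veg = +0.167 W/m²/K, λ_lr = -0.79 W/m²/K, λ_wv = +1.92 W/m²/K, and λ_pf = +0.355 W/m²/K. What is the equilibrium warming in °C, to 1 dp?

Net feedback parameter λ = (−3.3) + (+0.4) + (+0.167) + (-0.79) + (+1.92) + (+0.355) = -1.248 W/m²/K.
ΔT = −F/λ = −6.88/(-1.248) = 5.5 °C.

5.5 °C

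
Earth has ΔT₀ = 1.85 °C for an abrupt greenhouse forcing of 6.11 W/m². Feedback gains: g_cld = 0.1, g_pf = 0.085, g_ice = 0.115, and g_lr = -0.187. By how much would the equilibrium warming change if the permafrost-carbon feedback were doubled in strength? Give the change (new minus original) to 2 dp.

0.22 °C

Original: g = 0.113, ΔT = 1.85/(1−0.113) = 2.0857 °C.
With doubled permafrost-carbon: g' = 0.198, ΔT' = 1.85/(1−0.198) = 2.3067 °C.
Change = 2.3067 − 2.0857 = 0.22 °C.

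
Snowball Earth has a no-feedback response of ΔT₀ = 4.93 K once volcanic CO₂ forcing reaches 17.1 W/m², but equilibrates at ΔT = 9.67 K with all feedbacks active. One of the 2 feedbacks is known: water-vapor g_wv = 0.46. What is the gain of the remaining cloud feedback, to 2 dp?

Amplification A = ΔT/ΔT₀ = 9.67/4.93 = 1.961.
Total gain g = 1 − 1/A = 1 − 1/1.961 = 0.4901.
The known gain is 0.46.
g_cld = 0.4901 − 0.46 = 0.03.

0.03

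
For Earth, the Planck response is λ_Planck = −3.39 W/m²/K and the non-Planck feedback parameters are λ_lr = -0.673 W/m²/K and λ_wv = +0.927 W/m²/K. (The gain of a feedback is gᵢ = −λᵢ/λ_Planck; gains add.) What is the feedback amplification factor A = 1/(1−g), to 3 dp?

Convert to gains: g_lr = -0.673/3.39 = -0.1985; g_wv = 0.927/3.39 = 0.2735.
Total gain g = 0.075.
A = 1/(1 − 0.075) = 1.081.

1.081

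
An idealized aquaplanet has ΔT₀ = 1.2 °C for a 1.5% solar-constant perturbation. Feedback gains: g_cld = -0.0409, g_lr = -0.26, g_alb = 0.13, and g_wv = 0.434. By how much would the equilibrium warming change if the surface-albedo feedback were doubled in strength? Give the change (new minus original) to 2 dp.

0.35 °C

Original: g = 0.2631, ΔT = 1.2/(1−0.2631) = 1.6284 °C.
With doubled surface-albedo: g' = 0.3931, ΔT' = 1.2/(1−0.3931) = 1.9773 °C.
Change = 1.9773 − 1.6284 = 0.35 °C.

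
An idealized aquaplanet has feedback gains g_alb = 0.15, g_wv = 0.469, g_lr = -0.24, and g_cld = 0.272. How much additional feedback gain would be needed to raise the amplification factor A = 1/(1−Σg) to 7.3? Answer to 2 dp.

0.21

Current total gain = 0.651.
Target gain for A = 7.3: g* = 1 − 1/7.3 = 0.863.
Additional gain needed = 0.863 − 0.651 = 0.21.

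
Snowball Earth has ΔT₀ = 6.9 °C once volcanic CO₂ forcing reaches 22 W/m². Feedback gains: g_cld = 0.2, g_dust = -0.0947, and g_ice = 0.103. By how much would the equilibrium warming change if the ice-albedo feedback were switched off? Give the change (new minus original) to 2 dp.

-1.00 °C

Original: g = 0.2083, ΔT = 6.9/(1−0.2083) = 8.7154 °C.
Without ice-albedo: g' = 0.1053, ΔT' = 6.9/(1−0.1053) = 7.7121 °C.
Change = 7.7121 − 8.7154 = -1.00 °C.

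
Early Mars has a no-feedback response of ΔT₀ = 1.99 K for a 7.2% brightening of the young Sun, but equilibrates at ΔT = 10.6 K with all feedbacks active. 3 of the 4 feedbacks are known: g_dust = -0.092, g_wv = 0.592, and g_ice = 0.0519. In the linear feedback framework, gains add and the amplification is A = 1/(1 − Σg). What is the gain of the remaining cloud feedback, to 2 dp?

Amplification A = ΔT/ΔT₀ = 10.6/1.99 = 5.327.
Total gain g = 1 − 1/A = 1 − 1/5.327 = 0.8123.
Known gains sum to -0.092 + 0.592 + 0.0519 = 0.5519.
g_cld = 0.8123 − 0.5519 = 0.26.

0.26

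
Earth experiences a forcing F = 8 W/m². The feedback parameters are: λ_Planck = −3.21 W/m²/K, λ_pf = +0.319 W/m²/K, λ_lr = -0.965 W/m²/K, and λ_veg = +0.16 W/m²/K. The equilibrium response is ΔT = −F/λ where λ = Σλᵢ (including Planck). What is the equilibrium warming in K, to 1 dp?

2.2 K

Net feedback parameter λ = (−3.21) + (+0.319) + (-0.965) + (+0.16) = -3.696 W/m²/K.
ΔT = −F/λ = −8/(-3.696) = 2.2 K.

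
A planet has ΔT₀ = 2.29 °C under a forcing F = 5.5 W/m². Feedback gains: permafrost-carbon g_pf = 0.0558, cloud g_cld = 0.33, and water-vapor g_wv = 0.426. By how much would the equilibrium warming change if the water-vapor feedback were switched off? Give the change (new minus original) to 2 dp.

-8.44 °C

Original: g = 0.8118, ΔT = 2.29/(1−0.8118) = 12.1679 °C.
Without water-vapor: g' = 0.3858, ΔT' = 2.29/(1−0.3858) = 3.7284 °C.
Change = 3.7284 − 12.1679 = -8.44 °C.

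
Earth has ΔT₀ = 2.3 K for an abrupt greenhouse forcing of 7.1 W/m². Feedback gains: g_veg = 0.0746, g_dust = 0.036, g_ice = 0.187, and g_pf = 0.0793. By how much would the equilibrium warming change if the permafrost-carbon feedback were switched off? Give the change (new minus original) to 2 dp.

-0.42 K

Original: g = 0.3769, ΔT = 2.3/(1−0.3769) = 3.6912 K.
Without permafrost-carbon: g' = 0.2976, ΔT' = 2.3/(1−0.2976) = 3.2745 K.
Change = 3.2745 − 3.6912 = -0.42 K.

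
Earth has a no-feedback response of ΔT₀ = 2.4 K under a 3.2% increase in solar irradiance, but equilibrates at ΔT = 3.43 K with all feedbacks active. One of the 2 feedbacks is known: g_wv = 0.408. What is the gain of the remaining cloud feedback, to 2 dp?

-0.11

Amplification A = ΔT/ΔT₀ = 3.43/2.4 = 1.429.
Total gain g = 1 − 1/A = 1 − 1/1.429 = 0.3002.
The known gain is 0.408.
g_cld = 0.3002 − 0.408 = -0.11.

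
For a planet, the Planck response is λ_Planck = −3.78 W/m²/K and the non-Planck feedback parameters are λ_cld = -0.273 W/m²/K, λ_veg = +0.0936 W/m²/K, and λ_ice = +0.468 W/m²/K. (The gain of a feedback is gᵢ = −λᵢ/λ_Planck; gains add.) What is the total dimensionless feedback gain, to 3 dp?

0.076

Convert to gains: g_cld = -0.273/3.78 = -0.07222; g_veg = 0.0936/3.78 = 0.02476; g_ice = 0.468/3.78 = 0.1238.
Total gain g = 0.07634.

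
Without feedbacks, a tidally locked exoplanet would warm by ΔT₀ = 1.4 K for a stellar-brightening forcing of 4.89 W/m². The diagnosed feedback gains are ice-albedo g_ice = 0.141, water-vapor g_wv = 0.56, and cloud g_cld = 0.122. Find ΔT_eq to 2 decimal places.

7.91 K

Total gain g = 0.141 + 0.56 + 0.122 = 0.823.
Amplification A = 1/(1 − 0.823) = 5.65.
ΔT = 1.4 × 5.65 = 7.91 K.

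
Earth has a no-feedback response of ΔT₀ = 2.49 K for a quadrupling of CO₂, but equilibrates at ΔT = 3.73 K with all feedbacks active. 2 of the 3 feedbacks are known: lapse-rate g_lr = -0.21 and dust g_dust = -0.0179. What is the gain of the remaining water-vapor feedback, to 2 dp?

Amplification A = ΔT/ΔT₀ = 3.73/2.49 = 1.498.
Total gain g = 1 − 1/A = 1 − 1/1.498 = 0.3324.
Known gains sum to -0.21 − 0.0179 = -0.2279.
g_wv = 0.3324 + 0.2279 = 0.56.

0.56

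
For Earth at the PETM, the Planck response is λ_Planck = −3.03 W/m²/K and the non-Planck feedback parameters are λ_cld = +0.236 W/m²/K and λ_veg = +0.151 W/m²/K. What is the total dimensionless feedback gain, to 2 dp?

Convert to gains: g_cld = 0.236/3.03 = 0.07789; g_veg = 0.151/3.03 = 0.04983.
Total gain g = 0.12772.

0.13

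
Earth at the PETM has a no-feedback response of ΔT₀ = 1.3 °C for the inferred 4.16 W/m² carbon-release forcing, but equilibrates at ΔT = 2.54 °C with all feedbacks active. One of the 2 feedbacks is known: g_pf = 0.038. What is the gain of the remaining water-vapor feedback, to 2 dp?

0.45

Amplification A = ΔT/ΔT₀ = 2.54/1.3 = 1.954.
Total gain g = 1 − 1/A = 1 − 1/1.954 = 0.4882.
The known gain is 0.038.
g_wv = 0.4882 − 0.038 = 0.45.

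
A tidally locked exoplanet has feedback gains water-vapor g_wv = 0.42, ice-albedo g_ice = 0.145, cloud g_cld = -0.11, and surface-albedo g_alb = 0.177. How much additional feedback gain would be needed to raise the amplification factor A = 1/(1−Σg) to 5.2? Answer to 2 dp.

0.18

Current total gain = 0.632.
Target gain for A = 5.2: g* = 1 − 1/5.2 = 0.8077.
Additional gain needed = 0.8077 − 0.632 = 0.18.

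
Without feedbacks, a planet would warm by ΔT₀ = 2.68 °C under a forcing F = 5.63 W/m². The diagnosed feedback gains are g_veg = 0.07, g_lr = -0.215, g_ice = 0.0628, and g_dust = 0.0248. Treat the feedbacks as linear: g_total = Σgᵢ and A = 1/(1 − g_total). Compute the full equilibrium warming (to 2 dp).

Total gain g = 0.07 − 0.215 + 0.0628 + 0.0248 = -0.0574.
Amplification A = 1/(1 + 0.0574) = 0.9457.
ΔT = 2.68 × 0.9457 = 2.53 °C.

2.53 °C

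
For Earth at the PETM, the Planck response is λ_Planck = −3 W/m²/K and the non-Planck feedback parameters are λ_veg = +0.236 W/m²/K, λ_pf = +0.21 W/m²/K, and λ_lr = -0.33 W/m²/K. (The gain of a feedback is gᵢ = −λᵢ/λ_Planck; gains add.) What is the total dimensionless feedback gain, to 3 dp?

0.039

Convert to gains: g_veg = 0.236/3 = 0.07867; g_pf = 0.21/3 = 0.07; g_lr = -0.33/3 = -0.11.
Total gain g = 0.03867.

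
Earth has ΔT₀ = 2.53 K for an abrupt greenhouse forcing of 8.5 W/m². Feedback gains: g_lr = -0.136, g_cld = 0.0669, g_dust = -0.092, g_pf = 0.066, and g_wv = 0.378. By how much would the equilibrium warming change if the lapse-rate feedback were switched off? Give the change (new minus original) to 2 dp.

Original: g = 0.2829, ΔT = 2.53/(1−0.2829) = 3.5281 K.
Without lapse-rate: g' = 0.4189, ΔT' = 2.53/(1−0.4189) = 4.3538 K.
Change = 4.3538 − 3.5281 = 0.83 K.

0.83 K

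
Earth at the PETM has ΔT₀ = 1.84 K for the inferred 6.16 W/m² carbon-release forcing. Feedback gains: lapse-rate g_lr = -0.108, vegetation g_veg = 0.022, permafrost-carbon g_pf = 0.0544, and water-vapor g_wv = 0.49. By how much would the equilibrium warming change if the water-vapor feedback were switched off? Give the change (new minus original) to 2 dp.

-1.61 K

Original: g = 0.4584, ΔT = 1.84/(1−0.4584) = 3.3973 K.
Without water-vapor: g' = -0.0316, ΔT' = 1.84/(1+0.0316) = 1.7836 K.
Change = 1.7836 − 3.3973 = -1.61 K.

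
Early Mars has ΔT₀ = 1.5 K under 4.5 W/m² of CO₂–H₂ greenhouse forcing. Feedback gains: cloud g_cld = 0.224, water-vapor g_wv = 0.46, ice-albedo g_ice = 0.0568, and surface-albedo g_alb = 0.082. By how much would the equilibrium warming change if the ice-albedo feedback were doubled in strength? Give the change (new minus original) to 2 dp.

Original: g = 0.8228, ΔT = 1.5/(1−0.8228) = 8.4650 K.
With doubled ice-albedo: g' = 0.8796, ΔT' = 1.5/(1−0.8796) = 12.4585 K.
Change = 12.4585 − 8.4650 = 3.99 K.

3.99 K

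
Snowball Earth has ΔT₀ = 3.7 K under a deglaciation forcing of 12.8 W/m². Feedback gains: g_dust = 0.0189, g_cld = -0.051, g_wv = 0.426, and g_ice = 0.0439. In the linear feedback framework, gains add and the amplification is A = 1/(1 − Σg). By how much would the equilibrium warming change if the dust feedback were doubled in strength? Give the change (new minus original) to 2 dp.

Original: g = 0.4378, ΔT = 3.7/(1−0.4378) = 6.5813 K.
With doubled dust: g' = 0.4567, ΔT' = 3.7/(1−0.4567) = 6.8102 K.
Change = 6.8102 − 6.5813 = 0.23 K.

0.23 K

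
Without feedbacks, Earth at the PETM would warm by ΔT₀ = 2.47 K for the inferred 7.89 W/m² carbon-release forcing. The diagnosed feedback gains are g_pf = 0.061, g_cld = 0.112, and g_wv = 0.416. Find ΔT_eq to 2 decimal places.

Total gain g = 0.061 + 0.112 + 0.416 = 0.589.
Amplification A = 1/(1 − 0.589) = 2.433.
ΔT = 2.47 × 2.433 = 6.01 K.

6.01 K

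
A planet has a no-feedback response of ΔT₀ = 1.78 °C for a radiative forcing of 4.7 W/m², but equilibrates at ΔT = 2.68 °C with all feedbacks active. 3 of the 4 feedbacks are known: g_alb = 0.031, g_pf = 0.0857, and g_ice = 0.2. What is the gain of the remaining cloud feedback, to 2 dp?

Amplification A = ΔT/ΔT₀ = 2.68/1.78 = 1.506.
Total gain g = 1 − 1/A = 1 − 1/1.506 = 0.336.
Known gains sum to 0.031 + 0.0857 + 0.2 = 0.3167.
g_cld = 0.336 − 0.3167 = 0.02.

0.02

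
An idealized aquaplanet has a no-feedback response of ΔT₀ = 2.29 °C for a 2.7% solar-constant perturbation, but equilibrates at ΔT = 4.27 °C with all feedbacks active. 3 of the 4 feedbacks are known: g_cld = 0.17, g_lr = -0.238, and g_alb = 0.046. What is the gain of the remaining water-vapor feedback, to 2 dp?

0.49

Amplification A = ΔT/ΔT₀ = 4.27/2.29 = 1.865.
Total gain g = 1 − 1/A = 1 − 1/1.865 = 0.4638.
Known gains sum to 0.17 − 0.238 + 0.046 = -0.022.
g_wv = 0.4638 + 0.022 = 0.49.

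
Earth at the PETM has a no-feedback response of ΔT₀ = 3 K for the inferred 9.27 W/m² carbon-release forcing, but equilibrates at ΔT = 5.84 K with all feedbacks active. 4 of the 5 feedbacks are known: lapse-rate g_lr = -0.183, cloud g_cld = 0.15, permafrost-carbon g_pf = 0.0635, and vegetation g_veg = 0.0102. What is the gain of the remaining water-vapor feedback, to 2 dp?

Amplification A = ΔT/ΔT₀ = 5.84/3 = 1.947.
Total gain g = 1 − 1/A = 1 − 1/1.947 = 0.4864.
Known gains sum to -0.183 + 0.15 + 0.0635 + 0.0102 = 0.0407.
g_wv = 0.4864 − 0.0407 = 0.45.

0.45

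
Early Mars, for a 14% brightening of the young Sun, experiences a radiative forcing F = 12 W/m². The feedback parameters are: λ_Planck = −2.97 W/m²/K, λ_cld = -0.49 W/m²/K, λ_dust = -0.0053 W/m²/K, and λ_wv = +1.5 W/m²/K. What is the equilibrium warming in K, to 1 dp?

6.1 K

Net feedback parameter λ = (−2.97) + (-0.49) + (-0.0053) + (+1.5) = -1.9653 W/m²/K.
ΔT = −F/λ = −12/(-1.9653) = 6.1 K.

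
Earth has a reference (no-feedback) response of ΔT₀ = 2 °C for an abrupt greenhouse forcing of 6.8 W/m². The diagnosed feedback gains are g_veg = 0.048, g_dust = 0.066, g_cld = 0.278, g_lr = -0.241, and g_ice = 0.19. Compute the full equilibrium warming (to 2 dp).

3.03 °C

Total gain g = 0.048 + 0.066 + 0.278 − 0.241 + 0.19 = 0.341.
Amplification A = 1/(1 − 0.341) = 1.517.
ΔT = 2 × 1.517 = 3.03 °C.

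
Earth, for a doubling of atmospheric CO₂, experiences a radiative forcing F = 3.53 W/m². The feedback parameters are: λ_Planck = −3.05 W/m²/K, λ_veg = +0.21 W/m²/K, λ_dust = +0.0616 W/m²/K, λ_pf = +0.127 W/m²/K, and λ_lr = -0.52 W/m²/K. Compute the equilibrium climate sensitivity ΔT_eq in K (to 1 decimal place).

1.1 K

Net feedback parameter λ = (−3.05) + (+0.21) + (+0.0616) + (+0.127) + (-0.52) = -3.1714 W/m²/K.
ΔT = −F/λ = −3.53/(-3.1714) = 1.1 K.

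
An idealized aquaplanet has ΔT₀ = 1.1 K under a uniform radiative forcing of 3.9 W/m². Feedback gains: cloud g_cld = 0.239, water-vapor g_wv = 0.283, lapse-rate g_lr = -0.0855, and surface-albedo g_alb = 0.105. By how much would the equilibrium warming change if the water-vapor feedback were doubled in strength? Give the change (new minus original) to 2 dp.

Original: g = 0.5415, ΔT = 1.1/(1−0.5415) = 2.3991 K.
With doubled water-vapor: g' = 0.8245, ΔT' = 1.1/(1−0.8245) = 6.2678 K.
Change = 6.2678 − 2.3991 = 3.87 K.

3.87 K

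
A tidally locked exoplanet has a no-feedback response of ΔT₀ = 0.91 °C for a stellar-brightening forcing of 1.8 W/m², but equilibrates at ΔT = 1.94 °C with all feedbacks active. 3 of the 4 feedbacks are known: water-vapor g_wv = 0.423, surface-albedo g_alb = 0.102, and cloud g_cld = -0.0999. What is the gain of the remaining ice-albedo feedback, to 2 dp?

Amplification A = ΔT/ΔT₀ = 1.94/0.91 = 2.132.
Total gain g = 1 − 1/A = 1 − 1/2.132 = 0.531.
Known gains sum to 0.423 + 0.102 − 0.0999 = 0.4251.
g_ice = 0.531 − 0.4251 = 0.11.

0.11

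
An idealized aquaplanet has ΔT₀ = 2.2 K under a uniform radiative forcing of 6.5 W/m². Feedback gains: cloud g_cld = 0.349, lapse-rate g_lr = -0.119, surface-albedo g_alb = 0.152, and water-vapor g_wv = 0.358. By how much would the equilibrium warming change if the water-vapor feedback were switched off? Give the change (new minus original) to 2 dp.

-4.90 K

Original: g = 0.74, ΔT = 2.2/(1−0.74) = 8.4615 K.
Without water-vapor: g' = 0.382, ΔT' = 2.2/(1−0.382) = 3.5599 K.
Change = 3.5599 − 8.4615 = -4.90 K.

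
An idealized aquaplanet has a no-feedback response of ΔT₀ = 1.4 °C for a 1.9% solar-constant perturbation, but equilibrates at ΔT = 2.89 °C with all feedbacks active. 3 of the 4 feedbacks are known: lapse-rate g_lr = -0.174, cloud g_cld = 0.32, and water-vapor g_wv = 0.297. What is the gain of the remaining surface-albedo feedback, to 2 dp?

Amplification A = ΔT/ΔT₀ = 2.89/1.4 = 2.064.
Total gain g = 1 − 1/A = 1 − 1/2.064 = 0.5155.
Known gains sum to -0.174 + 0.32 + 0.297 = 0.443.
g_alb = 0.5155 − 0.443 = 0.07.

0.07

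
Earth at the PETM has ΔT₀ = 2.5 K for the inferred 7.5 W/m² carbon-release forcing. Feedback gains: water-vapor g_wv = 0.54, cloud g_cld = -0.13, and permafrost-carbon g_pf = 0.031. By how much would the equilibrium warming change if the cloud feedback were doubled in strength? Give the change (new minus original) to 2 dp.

-0.84 K

Original: g = 0.441, ΔT = 2.5/(1−0.441) = 4.4723 K.
With doubled cloud: g' = 0.311, ΔT' = 2.5/(1−0.311) = 3.6284 K.
Change = 3.6284 − 4.4723 = -0.84 K.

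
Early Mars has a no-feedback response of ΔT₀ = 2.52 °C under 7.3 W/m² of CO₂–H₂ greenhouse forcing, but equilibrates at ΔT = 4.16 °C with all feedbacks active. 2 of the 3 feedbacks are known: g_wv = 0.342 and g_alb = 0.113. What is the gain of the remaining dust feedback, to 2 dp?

Amplification A = ΔT/ΔT₀ = 4.16/2.52 = 1.651.
Total gain g = 1 − 1/A = 1 − 1/1.651 = 0.3943.
Known gains sum to 0.342 + 0.113 = 0.455.
g_dust = 0.3943 − 0.455 = -0.06.

-0.06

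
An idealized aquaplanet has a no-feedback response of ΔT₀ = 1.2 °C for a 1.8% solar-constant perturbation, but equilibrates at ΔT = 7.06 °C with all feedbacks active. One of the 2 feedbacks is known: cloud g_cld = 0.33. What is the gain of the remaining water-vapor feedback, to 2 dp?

0.50

Amplification A = ΔT/ΔT₀ = 7.06/1.2 = 5.883.
Total gain g = 1 − 1/A = 1 − 1/5.883 = 0.83.
The known gain is 0.33.
g_wv = 0.83 − 0.33 = 0.50.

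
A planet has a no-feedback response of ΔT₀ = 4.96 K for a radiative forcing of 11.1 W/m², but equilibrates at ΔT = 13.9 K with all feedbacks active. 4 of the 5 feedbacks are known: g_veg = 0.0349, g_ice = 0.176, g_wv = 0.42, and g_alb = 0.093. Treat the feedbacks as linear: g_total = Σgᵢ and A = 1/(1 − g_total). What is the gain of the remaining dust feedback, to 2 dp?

-0.08

Amplification A = ΔT/ΔT₀ = 13.9/4.96 = 2.802.
Total gain g = 1 − 1/A = 1 − 1/2.802 = 0.6431.
Known gains sum to 0.0349 + 0.176 + 0.42 + 0.093 = 0.7239.
g_dust = 0.6431 − 0.7239 = -0.08.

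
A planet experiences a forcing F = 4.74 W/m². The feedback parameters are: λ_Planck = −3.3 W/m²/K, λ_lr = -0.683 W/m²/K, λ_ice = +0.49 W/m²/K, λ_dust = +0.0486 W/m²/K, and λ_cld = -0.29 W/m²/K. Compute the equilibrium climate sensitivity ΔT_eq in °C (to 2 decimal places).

Net feedback parameter λ = (−3.3) + (-0.683) + (+0.49) + (+0.0486) + (-0.29) = -3.7344 W/m²/K.
ΔT = −F/λ = −4.74/(-3.7344) = 1.27 °C.

1.27 °C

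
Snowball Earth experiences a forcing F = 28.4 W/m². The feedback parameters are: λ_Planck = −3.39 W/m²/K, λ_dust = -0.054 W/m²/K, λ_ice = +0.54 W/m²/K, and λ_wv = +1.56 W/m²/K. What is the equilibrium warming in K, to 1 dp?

21.1 K

Net feedback parameter λ = (−3.39) + (-0.054) + (+0.54) + (+1.56) = -1.344 W/m²/K.
ΔT = −F/λ = −28.4/(-1.344) = 21.1 K.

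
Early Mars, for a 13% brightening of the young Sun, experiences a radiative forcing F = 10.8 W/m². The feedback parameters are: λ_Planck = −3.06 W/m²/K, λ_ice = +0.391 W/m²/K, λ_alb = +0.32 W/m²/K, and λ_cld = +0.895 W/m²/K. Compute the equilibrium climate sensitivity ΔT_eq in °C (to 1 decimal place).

Net feedback parameter λ = (−3.06) + (+0.391) + (+0.32) + (+0.895) = -1.454 W/m²/K.
ΔT = −F/λ = −10.8/(-1.454) = 7.4 °C.

7.4 °C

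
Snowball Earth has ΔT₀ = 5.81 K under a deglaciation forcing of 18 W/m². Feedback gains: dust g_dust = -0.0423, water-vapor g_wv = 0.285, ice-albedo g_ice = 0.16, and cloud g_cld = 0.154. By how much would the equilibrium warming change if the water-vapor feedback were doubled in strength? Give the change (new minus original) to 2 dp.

23.60 K

Original: g = 0.5567, ΔT = 5.81/(1−0.5567) = 13.1062 K.
With doubled water-vapor: g' = 0.8417, ΔT' = 5.81/(1−0.8417) = 36.7025 K.
Change = 36.7025 − 13.1062 = 23.60 K.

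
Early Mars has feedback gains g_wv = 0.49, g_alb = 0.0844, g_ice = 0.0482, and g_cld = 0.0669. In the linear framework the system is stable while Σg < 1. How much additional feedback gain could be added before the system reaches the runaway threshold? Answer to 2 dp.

Current total gain = 0.49 + 0.0844 + 0.0482 + 0.0669 = 0.6895.
Margin to runaway = 1 − 0.6895 = 0.31.

0.31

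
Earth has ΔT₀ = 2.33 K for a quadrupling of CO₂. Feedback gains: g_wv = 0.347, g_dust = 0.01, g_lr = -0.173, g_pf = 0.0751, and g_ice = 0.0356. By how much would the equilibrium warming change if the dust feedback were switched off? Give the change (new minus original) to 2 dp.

Original: g = 0.2947, ΔT = 2.33/(1−0.2947) = 3.3036 K.
Without dust: g' = 0.2847, ΔT' = 2.33/(1−0.2847) = 3.2574 K.
Change = 3.2574 − 3.3036 = -0.05 K.

-0.05 K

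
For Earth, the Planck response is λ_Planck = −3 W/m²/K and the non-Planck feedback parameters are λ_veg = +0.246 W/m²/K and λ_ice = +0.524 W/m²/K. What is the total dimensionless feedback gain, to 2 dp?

Convert to gains: g_veg = 0.246/3 = 0.082; g_ice = 0.524/3 = 0.1747.
Total gain g = 0.2567.

0.26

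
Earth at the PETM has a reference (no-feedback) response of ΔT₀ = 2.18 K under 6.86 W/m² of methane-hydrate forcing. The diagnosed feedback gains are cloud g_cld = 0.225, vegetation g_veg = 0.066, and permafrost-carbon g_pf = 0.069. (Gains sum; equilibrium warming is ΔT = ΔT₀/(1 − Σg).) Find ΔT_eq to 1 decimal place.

Total gain g = 0.225 + 0.066 + 0.069 = 0.36.
Amplification A = 1/(1 − 0.36) = 1.562.
ΔT = 2.18 × 1.562 = 3.4 K.

3.4 K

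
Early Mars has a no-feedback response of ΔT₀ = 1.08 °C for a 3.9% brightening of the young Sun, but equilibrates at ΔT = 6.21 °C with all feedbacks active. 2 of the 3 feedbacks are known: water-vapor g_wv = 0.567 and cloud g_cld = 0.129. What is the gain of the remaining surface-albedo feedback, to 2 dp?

0.13

Amplification A = ΔT/ΔT₀ = 6.21/1.08 = 5.75.
Total gain g = 1 − 1/A = 1 − 1/5.75 = 0.8261.
Known gains sum to 0.567 + 0.129 = 0.696.
g_alb = 0.8261 − 0.696 = 0.13.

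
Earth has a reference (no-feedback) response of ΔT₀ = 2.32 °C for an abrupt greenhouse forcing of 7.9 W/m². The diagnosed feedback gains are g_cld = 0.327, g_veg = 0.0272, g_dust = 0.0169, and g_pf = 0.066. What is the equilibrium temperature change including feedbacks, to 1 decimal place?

Total gain g = 0.327 + 0.0272 + 0.0169 + 0.066 = 0.4371.
Amplification A = 1/(1 − 0.4371) = 1.777.
ΔT = 2.32 × 1.777 = 4.1 °C.

4.1 °C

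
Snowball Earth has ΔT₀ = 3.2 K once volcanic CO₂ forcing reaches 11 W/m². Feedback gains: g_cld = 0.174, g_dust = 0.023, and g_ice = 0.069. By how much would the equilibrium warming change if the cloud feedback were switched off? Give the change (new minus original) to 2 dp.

-0.84 K

Original: g = 0.266, ΔT = 3.2/(1−0.266) = 4.3597 K.
Without cloud: g' = 0.092, ΔT' = 3.2/(1−0.092) = 3.5242 K.
Change = 3.5242 − 4.3597 = -0.84 K.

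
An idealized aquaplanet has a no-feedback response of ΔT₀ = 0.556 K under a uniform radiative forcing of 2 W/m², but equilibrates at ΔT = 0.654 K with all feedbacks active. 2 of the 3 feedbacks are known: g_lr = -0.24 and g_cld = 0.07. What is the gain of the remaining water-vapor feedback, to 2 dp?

0.32

Amplification A = ΔT/ΔT₀ = 0.654/0.556 = 1.176.
Total gain g = 1 − 1/A = 1 − 1/1.176 = 0.1497.
Known gains sum to -0.24 + 0.07 = -0.17.
g_wv = 0.1497 + 0.17 = 0.32.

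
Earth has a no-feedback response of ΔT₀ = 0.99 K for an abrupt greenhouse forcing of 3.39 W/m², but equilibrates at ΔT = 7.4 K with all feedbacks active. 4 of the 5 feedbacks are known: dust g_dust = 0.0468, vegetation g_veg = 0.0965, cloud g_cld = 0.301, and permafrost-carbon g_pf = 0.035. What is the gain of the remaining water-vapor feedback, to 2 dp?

Amplification A = ΔT/ΔT₀ = 7.4/0.99 = 7.475.
Total gain g = 1 − 1/A = 1 − 1/7.475 = 0.8662.
Known gains sum to 0.0468 + 0.0965 + 0.301 + 0.035 = 0.4793.
g_wv = 0.8662 − 0.4793 = 0.39.

0.39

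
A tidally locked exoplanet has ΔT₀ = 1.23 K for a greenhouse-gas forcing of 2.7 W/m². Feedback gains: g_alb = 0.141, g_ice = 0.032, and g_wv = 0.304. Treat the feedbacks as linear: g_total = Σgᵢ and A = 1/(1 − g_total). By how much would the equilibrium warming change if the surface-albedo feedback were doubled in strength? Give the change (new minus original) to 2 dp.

0.87 K

Original: g = 0.477, ΔT = 1.23/(1−0.477) = 2.3518 K.
With doubled surface-albedo: g' = 0.618, ΔT' = 1.23/(1−0.618) = 3.2199 K.
Change = 3.2199 − 2.3518 = 0.87 K.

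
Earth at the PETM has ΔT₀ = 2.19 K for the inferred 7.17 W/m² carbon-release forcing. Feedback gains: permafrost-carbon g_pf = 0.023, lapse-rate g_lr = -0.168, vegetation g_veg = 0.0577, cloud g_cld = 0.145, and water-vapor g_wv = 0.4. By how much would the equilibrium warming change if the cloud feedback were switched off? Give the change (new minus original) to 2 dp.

Original: g = 0.4577, ΔT = 2.19/(1−0.4577) = 4.0384 K.
Without cloud: g' = 0.3127, ΔT' = 2.19/(1−0.3127) = 3.1864 K.
Change = 3.1864 − 4.0384 = -0.85 K.

-0.85 K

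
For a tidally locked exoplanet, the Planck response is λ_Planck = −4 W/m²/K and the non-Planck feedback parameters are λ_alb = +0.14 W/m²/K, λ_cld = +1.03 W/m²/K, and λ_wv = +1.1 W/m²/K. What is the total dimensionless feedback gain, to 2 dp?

Convert to gains: g_alb = 0.14/4 = 0.035; g_cld = 1.03/4 = 0.2575; g_wv = 1.1/4 = 0.275.
Total gain g = 0.5675.

0.57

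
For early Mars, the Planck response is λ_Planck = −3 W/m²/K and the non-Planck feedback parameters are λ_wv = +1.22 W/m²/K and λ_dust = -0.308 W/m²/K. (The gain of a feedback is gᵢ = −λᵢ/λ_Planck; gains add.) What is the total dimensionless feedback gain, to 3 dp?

0.304

Convert to gains: g_wv = 1.22/3 = 0.4067; g_dust = -0.308/3 = -0.1027.
Total gain g = 0.304.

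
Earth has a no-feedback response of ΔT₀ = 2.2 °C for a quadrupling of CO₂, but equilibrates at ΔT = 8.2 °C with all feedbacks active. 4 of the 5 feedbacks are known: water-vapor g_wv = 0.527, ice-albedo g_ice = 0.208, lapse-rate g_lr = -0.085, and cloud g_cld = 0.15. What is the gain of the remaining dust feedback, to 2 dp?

-0.07

Amplification A = ΔT/ΔT₀ = 8.2/2.2 = 3.727.
Total gain g = 1 − 1/A = 1 − 1/3.727 = 0.7317.
Known gains sum to 0.527 + 0.208 − 0.085 + 0.15 = 0.8.
g_dust = 0.7317 − 0.8 = -0.07.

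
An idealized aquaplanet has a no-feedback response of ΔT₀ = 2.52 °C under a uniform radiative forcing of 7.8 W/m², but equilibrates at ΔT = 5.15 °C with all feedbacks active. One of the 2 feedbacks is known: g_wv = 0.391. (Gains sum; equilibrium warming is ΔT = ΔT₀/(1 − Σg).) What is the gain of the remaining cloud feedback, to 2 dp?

Amplification A = ΔT/ΔT₀ = 5.15/2.52 = 2.044.
Total gain g = 1 − 1/A = 1 − 1/2.044 = 0.5108.
The known gain is 0.391.
g_cld = 0.5108 − 0.391 = 0.12.

0.12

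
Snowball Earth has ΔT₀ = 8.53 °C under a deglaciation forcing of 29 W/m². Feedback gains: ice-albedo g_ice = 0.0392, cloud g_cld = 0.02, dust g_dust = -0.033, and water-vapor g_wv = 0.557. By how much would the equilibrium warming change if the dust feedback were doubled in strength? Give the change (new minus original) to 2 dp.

Original: g = 0.5832, ΔT = 8.53/(1−0.5832) = 20.4655 °C.
With doubled dust: g' = 0.5502, ΔT' = 8.53/(1−0.5502) = 18.9640 °C.
Change = 18.9640 − 20.4655 = -1.50 °C.

-1.50 °C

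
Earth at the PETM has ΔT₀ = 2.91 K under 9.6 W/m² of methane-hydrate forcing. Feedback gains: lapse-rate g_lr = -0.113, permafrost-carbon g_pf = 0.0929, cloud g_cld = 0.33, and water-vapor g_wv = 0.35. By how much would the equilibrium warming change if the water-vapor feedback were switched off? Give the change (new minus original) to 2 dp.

Original: g = 0.6599, ΔT = 2.91/(1−0.6599) = 8.5563 K.
Without water-vapor: g' = 0.3099, ΔT' = 2.91/(1−0.3099) = 4.2168 K.
Change = 4.2168 − 8.5563 = -4.34 K.

-4.34 K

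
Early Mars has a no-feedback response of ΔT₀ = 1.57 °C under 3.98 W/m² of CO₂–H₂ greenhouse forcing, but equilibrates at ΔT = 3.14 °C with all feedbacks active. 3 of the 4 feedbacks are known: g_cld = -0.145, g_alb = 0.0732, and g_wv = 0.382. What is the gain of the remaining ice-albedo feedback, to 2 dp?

0.19

Amplification A = ΔT/ΔT₀ = 3.14/1.57 = 2.
Total gain g = 1 − 1/A = 1 − 1/2 = 0.5.
Known gains sum to -0.145 + 0.0732 + 0.382 = 0.3102.
g_ice = 0.5 − 0.3102 = 0.19.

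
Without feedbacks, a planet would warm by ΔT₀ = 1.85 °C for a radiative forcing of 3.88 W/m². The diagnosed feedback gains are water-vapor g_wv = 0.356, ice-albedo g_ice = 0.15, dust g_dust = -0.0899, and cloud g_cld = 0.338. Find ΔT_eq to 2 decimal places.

Total gain g = 0.356 + 0.15 − 0.0899 + 0.338 = 0.7541.
Amplification A = 1/(1 − 0.7541) = 4.067.
ΔT = 1.85 × 4.067 = 7.52 °C.

7.52 °C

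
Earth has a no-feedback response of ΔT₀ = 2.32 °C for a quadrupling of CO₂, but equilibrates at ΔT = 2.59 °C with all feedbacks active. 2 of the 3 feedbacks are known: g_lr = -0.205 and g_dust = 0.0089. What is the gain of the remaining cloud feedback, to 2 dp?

Amplification A = ΔT/ΔT₀ = 2.59/2.32 = 1.116.
Total gain g = 1 − 1/A = 1 − 1/1.116 = 0.1039.
Known gains sum to -0.205 + 0.0089 = -0.1961.
g_cld = 0.1039 + 0.1961 = 0.30.

0.30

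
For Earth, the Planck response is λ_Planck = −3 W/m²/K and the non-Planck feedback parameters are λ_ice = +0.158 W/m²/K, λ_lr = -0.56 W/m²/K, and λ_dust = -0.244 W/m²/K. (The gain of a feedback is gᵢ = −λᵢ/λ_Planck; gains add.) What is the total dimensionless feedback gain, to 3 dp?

-0.215

Convert to gains: g_ice = 0.158/3 = 0.05267; g_lr = -0.56/3 = -0.1867; g_dust = -0.244/3 = -0.08133.
Total gain g = -0.21536.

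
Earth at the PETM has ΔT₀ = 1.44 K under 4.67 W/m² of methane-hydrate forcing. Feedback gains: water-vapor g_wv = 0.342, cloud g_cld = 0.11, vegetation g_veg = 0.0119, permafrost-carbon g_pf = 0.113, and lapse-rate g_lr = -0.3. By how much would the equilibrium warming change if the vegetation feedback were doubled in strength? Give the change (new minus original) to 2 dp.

0.03 K

Original: g = 0.2769, ΔT = 1.44/(1−0.2769) = 1.9914 K.
With doubled vegetation: g' = 0.2888, ΔT' = 1.44/(1−0.2888) = 2.0247 K.
Change = 2.0247 − 1.9914 = 0.03 K.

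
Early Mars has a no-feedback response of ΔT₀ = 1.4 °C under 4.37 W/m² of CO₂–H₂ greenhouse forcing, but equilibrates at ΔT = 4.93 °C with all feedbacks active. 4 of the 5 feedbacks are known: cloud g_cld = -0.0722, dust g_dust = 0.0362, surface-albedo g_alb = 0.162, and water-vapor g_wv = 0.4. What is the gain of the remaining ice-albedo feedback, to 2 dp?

0.19

Amplification A = ΔT/ΔT₀ = 4.93/1.4 = 3.521.
Total gain g = 1 − 1/A = 1 − 1/3.521 = 0.716.
Known gains sum to -0.0722 + 0.0362 + 0.162 + 0.4 = 0.526.
g_ice = 0.716 − 0.526 = 0.19.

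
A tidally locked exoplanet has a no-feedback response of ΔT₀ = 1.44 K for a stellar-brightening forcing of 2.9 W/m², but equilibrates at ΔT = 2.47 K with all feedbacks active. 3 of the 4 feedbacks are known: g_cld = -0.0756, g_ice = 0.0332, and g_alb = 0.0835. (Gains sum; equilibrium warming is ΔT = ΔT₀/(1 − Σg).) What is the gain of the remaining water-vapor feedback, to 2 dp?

Amplification A = ΔT/ΔT₀ = 2.47/1.44 = 1.715.
Total gain g = 1 − 1/A = 1 − 1/1.715 = 0.4169.
Known gains sum to -0.0756 + 0.0332 + 0.0835 = 0.0411.
g_wv = 0.4169 − 0.0411 = 0.38.

0.38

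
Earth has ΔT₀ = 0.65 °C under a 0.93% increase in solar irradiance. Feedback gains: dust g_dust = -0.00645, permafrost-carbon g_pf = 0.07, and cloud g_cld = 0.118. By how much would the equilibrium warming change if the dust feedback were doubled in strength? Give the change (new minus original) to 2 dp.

Original: g = 0.18155, ΔT = 0.65/(1−0.18155) = 0.7942 °C.
With doubled dust: g' = 0.1751, ΔT' = 0.65/(1−0.1751) = 0.7880 °C.
Change = 0.7880 − 0.7942 = -0.01 °C.

-0.01 °C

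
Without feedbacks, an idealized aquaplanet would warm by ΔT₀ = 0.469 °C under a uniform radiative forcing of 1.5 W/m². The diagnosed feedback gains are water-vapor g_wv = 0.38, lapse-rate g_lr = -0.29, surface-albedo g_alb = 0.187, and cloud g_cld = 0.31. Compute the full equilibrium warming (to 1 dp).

1.1 °C

Total gain g = 0.38 − 0.29 + 0.187 + 0.31 = 0.587.
Amplification A = 1/(1 − 0.587) = 2.421.
ΔT = 0.469 × 2.421 = 1.1 °C.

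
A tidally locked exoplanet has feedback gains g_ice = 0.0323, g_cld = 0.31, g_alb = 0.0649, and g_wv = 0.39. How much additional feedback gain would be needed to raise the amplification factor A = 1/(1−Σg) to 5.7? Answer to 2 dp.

0.03

Current total gain = 0.7972.
Target gain for A = 5.7: g* = 1 − 1/5.7 = 0.8246.
Additional gain needed = 0.8246 − 0.7972 = 0.03.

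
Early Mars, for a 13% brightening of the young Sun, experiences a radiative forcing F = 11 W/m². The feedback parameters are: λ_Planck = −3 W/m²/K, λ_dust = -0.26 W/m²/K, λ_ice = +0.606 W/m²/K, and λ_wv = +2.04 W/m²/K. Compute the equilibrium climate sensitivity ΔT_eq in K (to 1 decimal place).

Net feedback parameter λ = (−3) + (-0.26) + (+0.606) + (+2.04) = -0.614 W/m²/K.
ΔT = −F/λ = −11/(-0.614) = 17.9 K.

17.9 K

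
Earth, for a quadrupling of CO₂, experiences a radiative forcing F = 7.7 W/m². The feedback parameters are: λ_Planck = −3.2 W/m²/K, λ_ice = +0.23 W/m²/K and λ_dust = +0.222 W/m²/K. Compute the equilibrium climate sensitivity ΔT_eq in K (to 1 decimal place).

2.8 K

Net feedback parameter λ = (−3.2) + (+0.23) + (+0.222) = -2.748 W/m²/K.
ΔT = −F/λ = −7.7/(-2.748) = 2.8 K.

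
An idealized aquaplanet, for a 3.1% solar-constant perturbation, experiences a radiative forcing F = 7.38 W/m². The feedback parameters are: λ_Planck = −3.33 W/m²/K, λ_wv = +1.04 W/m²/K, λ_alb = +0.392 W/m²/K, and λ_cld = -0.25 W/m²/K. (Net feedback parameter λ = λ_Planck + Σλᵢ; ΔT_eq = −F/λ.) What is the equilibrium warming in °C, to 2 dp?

3.44 °C

Net feedback parameter λ = (−3.33) + (+1.04) + (+0.392) + (-0.25) = -2.148 W/m²/K.
ΔT = −F/λ = −7.38/(-2.148) = 3.44 °C.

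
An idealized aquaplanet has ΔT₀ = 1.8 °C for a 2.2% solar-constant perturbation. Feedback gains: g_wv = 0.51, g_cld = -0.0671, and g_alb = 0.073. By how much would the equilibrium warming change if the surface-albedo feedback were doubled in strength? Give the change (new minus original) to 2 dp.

Original: g = 0.5159, ΔT = 1.8/(1−0.5159) = 3.7182 °C.
With doubled surface-albedo: g' = 0.5889, ΔT' = 1.8/(1−0.5889) = 4.3785 °C.
Change = 4.3785 − 3.7182 = 0.66 °C.

0.66 °C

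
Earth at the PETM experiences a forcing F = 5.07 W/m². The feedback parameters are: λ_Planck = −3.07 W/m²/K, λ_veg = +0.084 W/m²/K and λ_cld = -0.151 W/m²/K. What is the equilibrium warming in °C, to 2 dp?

Net feedback parameter λ = (−3.07) + (+0.084) + (-0.151) = -3.137 W/m²/K.
ΔT = −F/λ = −5.07/(-3.137) = 1.62 °C.

1.62 °C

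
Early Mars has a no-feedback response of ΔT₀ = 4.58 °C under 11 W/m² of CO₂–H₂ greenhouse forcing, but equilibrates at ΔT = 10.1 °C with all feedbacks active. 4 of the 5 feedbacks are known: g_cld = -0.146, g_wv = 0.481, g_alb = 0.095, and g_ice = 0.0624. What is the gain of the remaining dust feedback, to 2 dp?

Amplification A = ΔT/ΔT₀ = 10.1/4.58 = 2.205.
Total gain g = 1 − 1/A = 1 − 1/2.205 = 0.5465.
Known gains sum to -0.146 + 0.481 + 0.095 + 0.0624 = 0.4924.
g_dust = 0.5465 − 0.4924 = 0.05.

0.05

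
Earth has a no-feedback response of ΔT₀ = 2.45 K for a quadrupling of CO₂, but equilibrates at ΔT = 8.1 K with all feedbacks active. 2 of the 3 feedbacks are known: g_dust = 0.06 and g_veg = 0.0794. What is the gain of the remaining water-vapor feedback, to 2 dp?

Amplification A = ΔT/ΔT₀ = 8.1/2.45 = 3.306.
Total gain g = 1 − 1/A = 1 − 1/3.306 = 0.6975.
Known gains sum to 0.06 + 0.0794 = 0.1394.
g_wv = 0.6975 − 0.1394 = 0.56.

0.56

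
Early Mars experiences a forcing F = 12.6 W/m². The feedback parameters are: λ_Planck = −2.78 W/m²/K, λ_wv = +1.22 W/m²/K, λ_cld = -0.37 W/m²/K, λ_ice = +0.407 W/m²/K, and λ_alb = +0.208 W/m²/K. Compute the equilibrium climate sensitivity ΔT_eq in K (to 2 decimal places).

Net feedback parameter λ = (−2.78) + (+1.22) + (-0.37) + (+0.407) + (+0.208) = -1.315 W/m²/K.
ΔT = −F/λ = −12.6/(-1.315) = 9.58 K.

9.58 K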